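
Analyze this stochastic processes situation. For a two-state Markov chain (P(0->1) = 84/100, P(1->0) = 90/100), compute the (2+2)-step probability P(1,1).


P^4 = P^2 * P^2
Computing via matrix multiplication of the transition matrix.
Entry (1,1) of P^4 = 0.6379

0.6379


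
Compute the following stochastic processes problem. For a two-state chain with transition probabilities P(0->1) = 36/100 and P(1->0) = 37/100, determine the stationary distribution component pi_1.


Stationary distribution: pi_0 = p10/(p01+p10), pi_1 = p01/(p01+p10)
p01 = 0.3600, p10 = 0.3700
pi_1 = 0.4932

0.4932


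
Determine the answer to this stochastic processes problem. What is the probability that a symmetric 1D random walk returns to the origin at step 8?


P(S(8) = 0) = C(8,4) / 4^4
= 70 / 256
= 0.2734

0.2734


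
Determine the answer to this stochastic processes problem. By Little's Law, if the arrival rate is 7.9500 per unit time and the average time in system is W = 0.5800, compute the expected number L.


Little's Law: L = lambda * W
= 7.9500 * 0.5800
= 4.6110

4.6110


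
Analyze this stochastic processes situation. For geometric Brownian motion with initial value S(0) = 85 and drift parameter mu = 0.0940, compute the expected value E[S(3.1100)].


E[S(t)] = S(0) * exp(mu * t)
= 85 * exp(0.0940 * 3.1100)
= 85 * 1.3396
= 113.8625

113.8625


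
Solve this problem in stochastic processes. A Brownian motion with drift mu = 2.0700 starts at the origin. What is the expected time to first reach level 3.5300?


Expected first passage time = a/mu
= 3.5300/2.0700
= 1.7053

1.7053


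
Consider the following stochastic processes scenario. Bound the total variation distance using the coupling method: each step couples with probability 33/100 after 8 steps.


TV distance bound <= (1-delta)^n
= (1 - 0.3300)^8
= 0.6700^8
= 0.0406

0.0406


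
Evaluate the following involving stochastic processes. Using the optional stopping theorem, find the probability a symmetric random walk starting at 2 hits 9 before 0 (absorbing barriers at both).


By optional stopping theorem: E(M at tau) = M(0) = 2
P(hit 9)*9 + P(hit 0)*0 = 2
P(hit 9) = (2 - 0)/(9 - 0) = 2/9 = 0.2222

0.2222


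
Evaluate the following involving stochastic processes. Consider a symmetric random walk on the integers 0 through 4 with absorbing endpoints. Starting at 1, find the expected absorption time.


For symmetric RW on 0,...,N with absorbing barriers, E(i) = i*(N-i)
E(1) = 1 * 3 = 3

3


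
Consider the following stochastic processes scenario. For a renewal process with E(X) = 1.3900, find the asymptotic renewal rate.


Long-run renewal rate = 1/E(X)
= 1/1.3900
= 0.7194

0.7194


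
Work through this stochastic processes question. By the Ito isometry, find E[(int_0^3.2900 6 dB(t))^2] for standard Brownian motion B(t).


By Ito isometry: E[(int f dB)^2] = int f^2 dt
= 6^2 * 3.2900
= 36 * 3.2900 = 118.4400

118.4400


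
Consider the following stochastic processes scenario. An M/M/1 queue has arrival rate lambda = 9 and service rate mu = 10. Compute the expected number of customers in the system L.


rho = 9/10 = 0.9000
L = rho/(1-rho)
= 0.9000/0.1000
= 9.0000

9.0000


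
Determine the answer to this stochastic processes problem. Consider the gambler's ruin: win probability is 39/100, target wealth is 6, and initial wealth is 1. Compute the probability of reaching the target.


Gambler's ruin formula:
r = q/p = 0.6100/0.3900 = 1.5641
P(win) = (1 - r^i)/(1 - r^N)
= (1 - 1.5641^1)/(1 - 1.5641^6)
= 0.0414

0.0414


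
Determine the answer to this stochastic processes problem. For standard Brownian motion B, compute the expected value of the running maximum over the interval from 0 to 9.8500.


E(max B(s)) = sqrt(2t/pi)
= sqrt(2*9.8500/pi)
= sqrt(6.2707)
= 2.5041

2.5041


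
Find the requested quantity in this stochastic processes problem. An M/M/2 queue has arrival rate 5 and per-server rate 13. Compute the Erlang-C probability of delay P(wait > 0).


a = lambda/mu = 0.3846
rho = a/c = 0.1923
Erlang-C formula applied:
C(c,a) = 0.0620

0.0620


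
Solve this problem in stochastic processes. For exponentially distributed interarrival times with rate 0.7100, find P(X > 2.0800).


P(X > t) = exp(-lambda * t)
= exp(-0.7100 * 2.0800)
= exp(-1.4768) = 0.2284

0.2284


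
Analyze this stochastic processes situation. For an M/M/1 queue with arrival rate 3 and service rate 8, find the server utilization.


rho = lambda/mu
= 3/8
= 0.3750

0.3750


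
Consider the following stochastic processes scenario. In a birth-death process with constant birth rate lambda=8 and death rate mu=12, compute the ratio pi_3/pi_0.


For birth-death process, pi_n/pi_0 = (lambda/mu)^n
= (8/12)^3
= 0.2963

0.2963


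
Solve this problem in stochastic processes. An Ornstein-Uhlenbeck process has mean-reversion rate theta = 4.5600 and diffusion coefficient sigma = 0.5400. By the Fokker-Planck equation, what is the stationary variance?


Stationary variance = sigma^2 / (2*theta)
= 0.5400^2 / (2*4.5600)
= 0.2916 / 9.1200
= 0.0320

0.0320


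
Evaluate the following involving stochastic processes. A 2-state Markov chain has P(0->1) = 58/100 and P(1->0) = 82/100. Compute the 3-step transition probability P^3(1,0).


Computing P^3 by matrix multiplication.
P = [[0.4200, 0.5800], [0.8200, 0.1800]]
After raising P to the power 3:
P^3(1,0) = 0.6232

0.6232


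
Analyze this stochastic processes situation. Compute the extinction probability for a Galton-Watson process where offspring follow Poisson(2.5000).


Since mu = 2.5000 > 1, extinction prob q < 1.
Solve s = exp(mu*(s-1)) iteratively.
q = 0.1074

0.1074


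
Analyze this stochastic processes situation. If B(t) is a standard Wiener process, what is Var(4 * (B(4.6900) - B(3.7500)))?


Var(alpha*(B(t)-B(s))) = alpha^2 * (t-s)
= 4^2 * (4.6900 - 3.7500)
= 16 * 0.9400
= 15.0400

15.0400


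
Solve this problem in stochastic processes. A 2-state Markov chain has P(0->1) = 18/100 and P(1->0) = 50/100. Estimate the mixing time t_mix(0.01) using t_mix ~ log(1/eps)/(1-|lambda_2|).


lambda_2 = |1 - p01 - p10| = |1 - 0.1800 - 0.5000| = 0.3200
t_mix ~ log(1/eps)/(1 - |lambda_2|)
= log(100)/(1 - 0.3200) = 4.6052/0.6800
= 6.7723

6.7723


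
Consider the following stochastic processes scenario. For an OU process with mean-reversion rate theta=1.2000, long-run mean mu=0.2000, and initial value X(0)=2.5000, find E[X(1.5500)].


E[X(t)] = mu + (X(0) - mu)*exp(-theta*t)
= 0.2000 + (2.5000 - 0.2000)*exp(-1.2000*1.5500)
= 0.2000 + 2.3000 * 0.1557
= 0.5580

0.5580


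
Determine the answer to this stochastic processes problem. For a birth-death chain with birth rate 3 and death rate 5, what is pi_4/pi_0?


For birth-death process, pi_n/pi_0 = (lambda/mu)^n
= (3/5)^4
= 0.1296

0.1296


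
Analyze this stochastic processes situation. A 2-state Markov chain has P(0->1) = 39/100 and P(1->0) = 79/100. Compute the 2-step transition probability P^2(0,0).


Computing P^2 by matrix multiplication.
P = [[0.6100, 0.3900], [0.7900, 0.2100]]
After raising P to the power 2:
P^2(0,0) = 0.6802

0.6802


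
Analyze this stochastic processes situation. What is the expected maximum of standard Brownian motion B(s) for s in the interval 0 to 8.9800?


E(max B(s)) = sqrt(2t/pi)
= sqrt(2*8.9800/pi)
= sqrt(5.7168)
= 2.3910

2.3910


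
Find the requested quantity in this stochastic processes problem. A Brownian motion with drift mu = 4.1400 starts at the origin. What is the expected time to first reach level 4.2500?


Expected first passage time = a/mu
= 4.2500/4.1400
= 1.0266

1.0266


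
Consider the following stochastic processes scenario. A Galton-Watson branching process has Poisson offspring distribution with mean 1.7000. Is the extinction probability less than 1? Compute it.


Since mu = 1.7000 > 1, extinction prob q < 1.
Solve s = exp(mu*(s-1)) iteratively.
q = 0.3088

0.3088


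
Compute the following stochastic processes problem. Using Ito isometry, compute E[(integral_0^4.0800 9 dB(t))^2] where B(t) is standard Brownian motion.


By Ito isometry: E[(int f dB)^2] = int f^2 dt
= 9^2 * 4.0800
= 81 * 4.0800 = 330.4800

330.4800


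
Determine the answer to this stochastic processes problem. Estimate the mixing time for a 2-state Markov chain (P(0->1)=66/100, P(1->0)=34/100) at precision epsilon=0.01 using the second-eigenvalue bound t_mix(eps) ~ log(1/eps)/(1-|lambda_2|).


lambda_2 = |1 - p01 - p10| = |1 - 0.6600 - 0.3400| = 5.5511e-17
t_mix ~ log(1/eps)/(1 - |lambda_2|)
= log(100)/(1 - 5.5511e-17) = 4.6052/1.0000
= 4.6052

4.6052


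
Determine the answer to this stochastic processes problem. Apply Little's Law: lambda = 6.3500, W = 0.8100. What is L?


Little's Law: L = lambda * W
= 6.3500 * 0.8100
= 5.1435

5.1435


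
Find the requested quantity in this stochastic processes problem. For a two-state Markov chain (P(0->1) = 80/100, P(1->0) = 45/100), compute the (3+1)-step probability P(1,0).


P^4 = P^3 * P^1
Computing via matrix multiplication of the transition matrix.
Entry (1,0) of P^4 = 0.3586

0.3586


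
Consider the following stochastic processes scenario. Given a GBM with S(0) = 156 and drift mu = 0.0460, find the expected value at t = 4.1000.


E[S(t)] = S(0) * exp(mu * t)
= 156 * exp(0.0460 * 4.1000)
= 156 * 1.2076
= 188.3790

188.3790


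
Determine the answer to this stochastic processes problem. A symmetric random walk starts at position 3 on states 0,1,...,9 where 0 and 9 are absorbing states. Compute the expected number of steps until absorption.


For symmetric RW on 0,...,N with absorbing barriers, E(i) = i*(N-i)
E(3) = 3 * 6 = 18

18


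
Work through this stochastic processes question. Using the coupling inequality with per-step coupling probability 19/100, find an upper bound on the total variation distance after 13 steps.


TV distance bound <= (1-delta)^n
= (1 - 0.1900)^13
= 0.8100^13
= 0.0646

0.0646


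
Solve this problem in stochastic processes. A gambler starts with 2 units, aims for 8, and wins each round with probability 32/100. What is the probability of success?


Gambler's ruin formula:
r = q/p = 0.6800/0.3200 = 2.1250
P(win) = (1 - r^i)/(1 - r^N)
= (1 - 2.1250^2)/(1 - 2.1250^8)
= 0.0085

0.0085


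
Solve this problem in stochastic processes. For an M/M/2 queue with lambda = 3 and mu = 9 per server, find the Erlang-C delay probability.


a = lambda/mu = 0.3333
rho = a/c = 0.1667
Erlang-C formula applied:
C(c,a) = 0.0476

0.0476


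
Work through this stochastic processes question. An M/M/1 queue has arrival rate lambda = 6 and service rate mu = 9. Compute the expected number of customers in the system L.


rho = 6/9 = 0.6667
L = rho/(1-rho)
= 0.6667/0.3333
= 2.0000

2.0000


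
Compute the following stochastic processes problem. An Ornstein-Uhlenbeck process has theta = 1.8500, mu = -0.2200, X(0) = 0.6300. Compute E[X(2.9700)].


E[X(t)] = mu + (X(0) - mu)*exp(-theta*t)
= -0.2200 + (0.6300 - -0.2200)*exp(-1.8500*2.9700)
= -0.2200 + 0.8500 * 0.0041
= -0.2165

-0.2165


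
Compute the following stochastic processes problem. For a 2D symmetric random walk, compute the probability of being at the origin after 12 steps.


P = C(12,6)^2 / 4^12
= 924^2 / 16777216
= 853776 / 16777216
= 0.0509

0.0509


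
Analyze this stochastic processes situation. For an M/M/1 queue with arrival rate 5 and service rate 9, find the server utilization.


rho = lambda/mu
= 5/9
= 0.5556

0.5556


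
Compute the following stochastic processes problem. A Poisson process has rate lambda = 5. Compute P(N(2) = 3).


P(N(t)=k) = (lambda*t)^k * exp(-lambda*t) / k!
lambda*t = 10
= 10^3 * exp(-10) / 3!
= 1000 * 4.5400e-05 / 6
= 0.0076

0.0076


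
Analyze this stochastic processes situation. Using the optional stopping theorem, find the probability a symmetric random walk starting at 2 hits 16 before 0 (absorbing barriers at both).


By optional stopping theorem: E(M at tau) = M(0) = 2
P(hit 16)*16 + P(hit 0)*0 = 2
P(hit 16) = (2 - 0)/(16 - 0) = 1/8 = 0.1250

0.1250


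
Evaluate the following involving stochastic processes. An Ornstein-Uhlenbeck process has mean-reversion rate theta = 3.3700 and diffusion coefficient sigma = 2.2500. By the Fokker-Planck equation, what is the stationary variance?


Stationary variance = sigma^2 / (2*theta)
= 2.2500^2 / (2*3.3700)
= 5.0625 / 6.7400
= 0.7511

0.7511


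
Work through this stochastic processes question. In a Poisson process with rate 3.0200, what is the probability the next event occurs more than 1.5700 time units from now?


P(X > t) = exp(-lambda * t)
= exp(-3.0200 * 1.5700)
= exp(-4.7414) = 0.0087

0.0087


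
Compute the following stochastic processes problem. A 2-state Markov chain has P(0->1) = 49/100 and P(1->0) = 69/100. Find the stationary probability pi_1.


Stationary distribution: pi_0 = p10/(p01+p10), pi_1 = p01/(p01+p10)
p01 = 0.4900, p10 = 0.6900
pi_1 = 0.4153

0.4153


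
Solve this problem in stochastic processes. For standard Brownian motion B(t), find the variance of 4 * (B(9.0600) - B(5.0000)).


Var(alpha*(B(t)-B(s))) = alpha^2 * (t-s)
= 4^2 * (9.0600 - 5.0000)
= 16 * 4.0600
= 64.9600

64.9600


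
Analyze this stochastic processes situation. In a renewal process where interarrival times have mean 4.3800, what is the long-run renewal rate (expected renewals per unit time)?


Long-run renewal rate = 1/E(X)
= 1/4.3800
= 0.2283

0.2283


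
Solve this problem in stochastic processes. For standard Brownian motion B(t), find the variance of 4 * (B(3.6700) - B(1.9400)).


Var(alpha*(B(t)-B(s))) = alpha^2 * (t-s)
= 4^2 * (3.6700 - 1.9400)
= 16 * 1.7300
= 27.6800

27.6800


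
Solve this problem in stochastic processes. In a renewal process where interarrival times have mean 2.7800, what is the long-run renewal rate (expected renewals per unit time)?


Long-run renewal rate = 1/E(X)
= 1/2.7800
= 0.3597

0.3597


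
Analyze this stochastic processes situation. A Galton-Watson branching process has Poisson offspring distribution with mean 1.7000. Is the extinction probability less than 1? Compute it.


Since mu = 1.7000 > 1, extinction prob q < 1.
Solve s = exp(mu*(s-1)) iteratively.
q = 0.3088

0.3088


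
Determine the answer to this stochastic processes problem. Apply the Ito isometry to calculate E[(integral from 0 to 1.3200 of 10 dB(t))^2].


By Ito isometry: E[(int f dB)^2] = int f^2 dt
= 10^2 * 1.3200
= 100 * 1.3200 = 132.0000

132.0000


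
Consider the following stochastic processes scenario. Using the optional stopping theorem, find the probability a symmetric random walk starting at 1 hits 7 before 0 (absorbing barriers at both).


By optional stopping theorem: E(M at tau) = M(0) = 1
P(hit 7)*7 + P(hit 0)*0 = 1
P(hit 7) = (1 - 0)/(7 - 0) = 1/7 = 0.1429

0.1429


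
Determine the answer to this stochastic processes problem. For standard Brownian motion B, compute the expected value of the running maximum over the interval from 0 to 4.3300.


E(max B(s)) = sqrt(2t/pi)
= sqrt(2*4.3300/pi)
= sqrt(2.7566)
= 1.6603

1.6603


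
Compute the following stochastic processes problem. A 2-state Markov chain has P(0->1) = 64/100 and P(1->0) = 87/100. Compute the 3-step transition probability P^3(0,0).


Computing P^3 by matrix multiplication.
P = [[0.3600, 0.6400], [0.8700, 0.1300]]
After raising P to the power 3:
P^3(0,0) = 0.5199

0.5199


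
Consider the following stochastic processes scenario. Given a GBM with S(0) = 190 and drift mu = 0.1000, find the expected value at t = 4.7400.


E[S(t)] = S(0) * exp(mu * t)
= 190 * exp(0.1000 * 4.7400)
= 190 * 1.6064
= 305.2173

305.2173


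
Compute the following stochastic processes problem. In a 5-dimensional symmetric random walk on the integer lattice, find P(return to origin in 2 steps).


P(return in 2 steps) = P(reverse first step) = 1/(2d)
= 1/10
= 0.1000

0.1000


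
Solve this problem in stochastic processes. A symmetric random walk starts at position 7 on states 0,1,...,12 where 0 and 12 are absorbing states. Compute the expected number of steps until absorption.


For symmetric RW on 0,...,N with absorbing barriers, E(i) = i*(N-i)
E(7) = 7 * 5 = 35

35


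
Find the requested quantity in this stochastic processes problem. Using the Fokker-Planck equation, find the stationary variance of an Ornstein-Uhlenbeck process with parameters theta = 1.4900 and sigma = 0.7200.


Stationary variance = sigma^2 / (2*theta)
= 0.7200^2 / (2*1.4900)
= 0.5184 / 2.9800
= 0.1740

0.1740


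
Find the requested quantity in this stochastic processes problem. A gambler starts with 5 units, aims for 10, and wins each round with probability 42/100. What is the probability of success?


Gambler's ruin formula:
r = q/p = 0.5800/0.4200 = 1.3810
P(win) = (1 - r^i)/(1 - r^N)
= (1 - 1.3810^5)/(1 - 1.3810^10)
= 0.1661

0.1661


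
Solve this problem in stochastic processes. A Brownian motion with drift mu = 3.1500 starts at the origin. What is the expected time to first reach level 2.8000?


Expected first passage time = a/mu
= 2.8000/3.1500
= 0.8889

0.8889


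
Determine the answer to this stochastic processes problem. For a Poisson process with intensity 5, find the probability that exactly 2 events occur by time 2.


P(N(t)=k) = (lambda*t)^k * exp(-lambda*t) / k!
lambda*t = 10
= 10^2 * exp(-10) / 2!
= 100 * 4.5400e-05 / 2
= 0.0023

0.0023


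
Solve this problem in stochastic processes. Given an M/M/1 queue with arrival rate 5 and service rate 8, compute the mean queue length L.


rho = 5/8 = 0.6250
L = rho/(1-rho)
= 0.6250/0.3750
= 1.6667

1.6667


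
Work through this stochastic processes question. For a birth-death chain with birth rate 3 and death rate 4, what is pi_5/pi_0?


For birth-death process, pi_n/pi_0 = (lambda/mu)^n
= (3/4)^5
= 0.2373

0.2373


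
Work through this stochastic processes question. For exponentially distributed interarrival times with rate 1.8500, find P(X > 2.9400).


P(X > t) = exp(-lambda * t)
= exp(-1.8500 * 2.9400)
= exp(-5.4390) = 0.0043

0.0043


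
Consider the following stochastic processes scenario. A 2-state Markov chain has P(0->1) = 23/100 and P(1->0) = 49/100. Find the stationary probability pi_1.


Stationary distribution: pi_0 = p10/(p01+p10), pi_1 = p01/(p01+p10)
p01 = 0.2300, p10 = 0.4900
pi_1 = 0.3194

0.3194


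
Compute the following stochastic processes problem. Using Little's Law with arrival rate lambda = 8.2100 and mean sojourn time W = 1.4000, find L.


Little's Law: L = lambda * W
= 8.2100 * 1.4000
= 11.4940

11.4940


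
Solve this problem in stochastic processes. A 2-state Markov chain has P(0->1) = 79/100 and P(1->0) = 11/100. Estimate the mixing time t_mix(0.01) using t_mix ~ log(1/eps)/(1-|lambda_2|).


lambda_2 = |1 - p01 - p10| = |1 - 0.7900 - 0.1100| = 0.1000
t_mix ~ log(1/eps)/(1 - |lambda_2|)
= log(100)/(1 - 0.1000) = 4.6052/0.9000
= 5.1169

5.1169


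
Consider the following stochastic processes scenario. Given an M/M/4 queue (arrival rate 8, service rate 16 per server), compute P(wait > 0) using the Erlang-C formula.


a = lambda/mu = 0.5000
rho = a/c = 0.1250
Erlang-C formula applied:
C(c,a) = 0.0018

0.0018


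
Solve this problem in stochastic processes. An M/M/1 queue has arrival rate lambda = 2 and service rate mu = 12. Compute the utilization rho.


rho = lambda/mu
= 2/12
= 0.1667

0.1667


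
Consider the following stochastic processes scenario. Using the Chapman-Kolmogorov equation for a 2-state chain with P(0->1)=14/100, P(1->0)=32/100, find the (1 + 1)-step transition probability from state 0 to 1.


P^2 = P^1 * P^1
Computing via matrix multiplication of the transition matrix.
Entry (0,1) of P^2 = 0.2156

0.2156


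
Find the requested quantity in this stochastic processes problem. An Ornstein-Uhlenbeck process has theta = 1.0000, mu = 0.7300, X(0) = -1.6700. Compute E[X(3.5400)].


E[X(t)] = mu + (X(0) - mu)*exp(-theta*t)
= 0.7300 + (-1.6700 - 0.7300)*exp(-1.0000*3.5400)
= 0.7300 + -2.4000 * 0.0290
= 0.6604

0.6604


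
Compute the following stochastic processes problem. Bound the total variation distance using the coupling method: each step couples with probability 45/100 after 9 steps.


TV distance bound <= (1-delta)^n
= (1 - 0.4500)^9
= 0.5500^9
= 0.0046

0.0046


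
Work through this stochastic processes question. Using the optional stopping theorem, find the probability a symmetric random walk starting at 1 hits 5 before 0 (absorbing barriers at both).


By optional stopping theorem: E(M at tau) = M(0) = 1
P(hit 5)*5 + P(hit 0)*0 = 1
P(hit 5) = (1 - 0)/(5 - 0) = 1/5 = 0.2000

0.2000


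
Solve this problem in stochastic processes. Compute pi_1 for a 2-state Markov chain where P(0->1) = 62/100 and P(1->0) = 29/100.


Stationary distribution: pi_0 = p10/(p01+p10), pi_1 = p01/(p01+p10)
p01 = 0.6200, p10 = 0.2900
pi_1 = 0.6813

0.6813


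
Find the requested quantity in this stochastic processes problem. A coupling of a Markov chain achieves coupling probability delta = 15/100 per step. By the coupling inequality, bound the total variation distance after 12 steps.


TV distance bound <= (1-delta)^n
= (1 - 0.1500)^12
= 0.8500^12
= 0.1422

0.1422


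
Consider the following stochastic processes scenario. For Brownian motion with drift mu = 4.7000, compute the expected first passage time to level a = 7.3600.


Expected first passage time = a/mu
= 7.3600/4.7000
= 1.5660

1.5660


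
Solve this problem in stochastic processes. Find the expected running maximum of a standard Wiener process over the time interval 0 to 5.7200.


E(max B(s)) = sqrt(2t/pi)
= sqrt(2*5.7200/pi)
= sqrt(3.6415)
= 1.9083

1.9083


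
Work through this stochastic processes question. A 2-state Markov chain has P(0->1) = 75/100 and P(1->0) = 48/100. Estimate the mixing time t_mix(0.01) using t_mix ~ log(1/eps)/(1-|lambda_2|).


lambda_2 = |1 - p01 - p10| = |1 - 0.7500 - 0.4800| = 0.2300
t_mix ~ log(1/eps)/(1 - |lambda_2|)
= log(100)/(1 - 0.2300) = 4.6052/0.7700
= 5.9807

5.9807


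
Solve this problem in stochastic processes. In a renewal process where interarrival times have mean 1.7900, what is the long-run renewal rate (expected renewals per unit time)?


Long-run renewal rate = 1/E(X)
= 1/1.7900
= 0.5587

0.5587


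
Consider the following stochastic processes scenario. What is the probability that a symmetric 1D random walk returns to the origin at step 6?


P(S(6) = 0) = C(6,3) / 4^3
= 20 / 64
= 0.3125

0.3125


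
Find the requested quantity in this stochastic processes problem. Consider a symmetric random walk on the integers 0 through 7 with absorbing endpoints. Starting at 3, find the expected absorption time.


For symmetric RW on 0,...,N with absorbing barriers, E(i) = i*(N-i)
E(3) = 3 * 4 = 12

12


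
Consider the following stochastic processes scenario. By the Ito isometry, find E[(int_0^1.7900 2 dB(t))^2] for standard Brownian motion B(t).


By Ito isometry: E[(int f dB)^2] = int f^2 dt
= 2^2 * 1.7900
= 4 * 1.7900 = 7.1600

7.1600


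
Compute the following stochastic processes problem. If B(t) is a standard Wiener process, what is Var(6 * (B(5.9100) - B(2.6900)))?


Var(alpha*(B(t)-B(s))) = alpha^2 * (t-s)
= 6^2 * (5.9100 - 2.6900)
= 36 * 3.2200
= 115.9200

115.9200


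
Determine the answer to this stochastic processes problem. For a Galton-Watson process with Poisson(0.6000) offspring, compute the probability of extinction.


Since mu = 0.6000 <= 1, extinction probability = 1.

1.0000


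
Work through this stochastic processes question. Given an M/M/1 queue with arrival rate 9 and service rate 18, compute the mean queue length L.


rho = 9/18 = 0.5000
L = rho/(1-rho)
= 0.5000/0.5000
= 1.0000

1.0000


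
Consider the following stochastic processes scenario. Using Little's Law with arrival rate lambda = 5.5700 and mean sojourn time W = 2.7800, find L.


Little's Law: L = lambda * W
= 5.5700 * 2.7800
= 15.4846

15.4846


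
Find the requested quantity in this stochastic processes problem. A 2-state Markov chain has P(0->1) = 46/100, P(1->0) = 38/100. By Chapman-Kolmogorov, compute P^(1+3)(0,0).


P^4 = P^1 * P^3
Computing via matrix multiplication of the transition matrix.
Entry (0,0) of P^4 = 0.4527

0.4527


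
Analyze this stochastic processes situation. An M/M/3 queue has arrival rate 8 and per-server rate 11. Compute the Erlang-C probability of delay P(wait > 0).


a = lambda/mu = 0.7273
rho = a/c = 0.2424
Erlang-C formula applied:
C(c,a) = 0.0408

0.0408


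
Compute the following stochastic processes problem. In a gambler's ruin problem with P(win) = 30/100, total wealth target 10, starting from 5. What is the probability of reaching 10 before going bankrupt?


Gambler's ruin formula:
r = q/p = 0.7000/0.3000 = 2.3333
P(win) = (1 - r^i)/(1 - r^N)
= (1 - 2.3333^5)/(1 - 2.3333^10)
= 0.0143

0.0143


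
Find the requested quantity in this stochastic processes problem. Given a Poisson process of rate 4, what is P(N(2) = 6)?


P(N(t)=k) = (lambda*t)^k * exp(-lambda*t) / k!
lambda*t = 8
= 8^6 * exp(-8) / 6!
= 262144 * 3.3546e-04 / 720
= 0.1221

0.1221


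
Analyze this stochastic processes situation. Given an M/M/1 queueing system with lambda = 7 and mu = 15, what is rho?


rho = lambda/mu
= 7/15
= 0.4667

0.4667


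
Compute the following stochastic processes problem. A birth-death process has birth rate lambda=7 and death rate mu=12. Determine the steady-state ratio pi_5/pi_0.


For birth-death process, pi_n/pi_0 = (lambda/mu)^n
= (7/12)^5
= 0.0675

0.0675


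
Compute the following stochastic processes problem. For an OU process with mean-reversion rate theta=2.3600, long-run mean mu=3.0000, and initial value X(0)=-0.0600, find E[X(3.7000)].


E[X(t)] = mu + (X(0) - mu)*exp(-theta*t)
= 3.0000 + (-0.0600 - 3.0000)*exp(-2.3600*3.7000)
= 3.0000 + -3.0600 * 1.6134e-04
= 2.9995

2.9995


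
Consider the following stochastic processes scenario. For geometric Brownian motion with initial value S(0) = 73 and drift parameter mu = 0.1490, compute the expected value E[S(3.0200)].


E[S(t)] = S(0) * exp(mu * t)
= 73 * exp(0.1490 * 3.0200)
= 73 * 1.5683
= 114.4845

114.4845


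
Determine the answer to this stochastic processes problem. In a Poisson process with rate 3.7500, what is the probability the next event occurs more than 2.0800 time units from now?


P(X > t) = exp(-lambda * t)
= exp(-3.7500 * 2.0800)
= exp(-7.8000) = 4.0973e-04

4.0973e-04


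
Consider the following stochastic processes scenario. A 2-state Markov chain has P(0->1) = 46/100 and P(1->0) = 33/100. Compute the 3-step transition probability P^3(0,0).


Computing P^3 by matrix multiplication.
P = [[0.5400, 0.4600], [0.3300, 0.6700]]
After raising P to the power 3:
P^3(0,0) = 0.4231

0.4231


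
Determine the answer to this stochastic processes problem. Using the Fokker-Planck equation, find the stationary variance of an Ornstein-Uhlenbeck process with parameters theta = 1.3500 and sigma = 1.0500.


Stationary variance = sigma^2 / (2*theta)
= 1.0500^2 / (2*1.3500)
= 1.1025 / 2.7000
= 0.4083

0.4083


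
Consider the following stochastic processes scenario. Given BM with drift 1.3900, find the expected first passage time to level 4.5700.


Expected first passage time = a/mu
= 4.5700/1.3900
= 3.2878

3.2878


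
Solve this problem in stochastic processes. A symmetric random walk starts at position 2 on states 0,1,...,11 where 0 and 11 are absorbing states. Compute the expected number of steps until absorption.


For symmetric RW on 0,...,N with absorbing barriers, E(i) = i*(N-i)
E(2) = 2 * 9 = 18

18


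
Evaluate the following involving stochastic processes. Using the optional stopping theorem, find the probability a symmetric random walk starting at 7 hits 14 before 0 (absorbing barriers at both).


By optional stopping theorem: E(M at tau) = M(0) = 7
P(hit 14)*14 + P(hit 0)*0 = 7
P(hit 14) = (7 - 0)/(14 - 0) = 1/2 = 0.5000

0.5000


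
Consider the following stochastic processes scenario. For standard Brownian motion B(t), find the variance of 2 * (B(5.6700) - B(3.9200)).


Var(alpha*(B(t)-B(s))) = alpha^2 * (t-s)
= 2^2 * (5.6700 - 3.9200)
= 4 * 1.7500
= 7.0000

7.0000


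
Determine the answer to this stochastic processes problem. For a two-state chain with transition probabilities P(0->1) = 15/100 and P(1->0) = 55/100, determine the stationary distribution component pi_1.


Stationary distribution: pi_0 = p10/(p01+p10), pi_1 = p01/(p01+p10)
p01 = 0.1500, p10 = 0.5500
pi_1 = 0.2143

0.2143


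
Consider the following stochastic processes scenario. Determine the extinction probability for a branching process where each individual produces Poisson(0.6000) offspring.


Since mu = 0.6000 <= 1, extinction probability = 1.

1.0000


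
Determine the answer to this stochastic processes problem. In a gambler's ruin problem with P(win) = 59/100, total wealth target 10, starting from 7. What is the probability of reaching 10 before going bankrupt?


Gambler's ruin formula:
r = q/p = 0.4100/0.5900 = 0.6949
P(win) = (1 - r^i)/(1 - r^N)
= (1 - 0.6949^7)/(1 - 0.6949^10)
= 0.9466

0.9466


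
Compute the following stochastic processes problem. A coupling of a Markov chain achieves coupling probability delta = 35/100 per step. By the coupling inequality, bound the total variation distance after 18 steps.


TV distance bound <= (1-delta)^n
= (1 - 0.3500)^18
= 0.6500^18
= 4.2898e-04

4.2898e-04


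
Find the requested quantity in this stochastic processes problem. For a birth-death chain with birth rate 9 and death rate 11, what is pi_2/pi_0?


For birth-death process, pi_n/pi_0 = (lambda/mu)^n
= (9/11)^2
= 0.6694

0.6694


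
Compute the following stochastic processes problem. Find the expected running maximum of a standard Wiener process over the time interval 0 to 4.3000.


E(max B(s)) = sqrt(2t/pi)
= sqrt(2*4.3000/pi)
= sqrt(2.7375)
= 1.6545

1.6545


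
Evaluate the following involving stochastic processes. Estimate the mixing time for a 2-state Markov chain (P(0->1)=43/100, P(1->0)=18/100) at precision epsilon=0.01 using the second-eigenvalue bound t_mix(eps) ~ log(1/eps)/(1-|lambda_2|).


lambda_2 = |1 - p01 - p10| = |1 - 0.4300 - 0.1800| = 0.3900
t_mix ~ log(1/eps)/(1 - |lambda_2|)
= log(100)/(1 - 0.3900) = 4.6052/0.6100
= 7.5495

7.5495


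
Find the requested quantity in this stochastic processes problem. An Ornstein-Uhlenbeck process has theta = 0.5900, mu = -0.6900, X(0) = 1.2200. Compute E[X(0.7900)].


E[X(t)] = mu + (X(0) - mu)*exp(-theta*t)
= -0.6900 + (1.2200 - -0.6900)*exp(-0.5900*0.7900)
= -0.6900 + 1.9100 * 0.6274
= 0.5084

0.5084


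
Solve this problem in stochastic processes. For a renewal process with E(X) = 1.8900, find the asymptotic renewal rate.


Long-run renewal rate = 1/E(X)
= 1/1.8900
= 0.5291

0.5291


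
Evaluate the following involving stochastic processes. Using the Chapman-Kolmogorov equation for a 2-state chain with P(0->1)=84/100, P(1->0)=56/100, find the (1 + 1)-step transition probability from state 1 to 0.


P^2 = P^1 * P^1
Computing via matrix multiplication of the transition matrix.
Entry (1,0) of P^2 = 0.3360

0.3360


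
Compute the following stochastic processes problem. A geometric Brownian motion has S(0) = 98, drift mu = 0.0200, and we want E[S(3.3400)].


E[S(t)] = S(0) * exp(mu * t)
= 98 * exp(0.0200 * 3.3400)
= 98 * 1.0691
= 104.7700

104.7700


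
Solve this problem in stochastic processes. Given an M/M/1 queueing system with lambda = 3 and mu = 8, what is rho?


rho = lambda/mu
= 3/8
= 0.3750

0.3750


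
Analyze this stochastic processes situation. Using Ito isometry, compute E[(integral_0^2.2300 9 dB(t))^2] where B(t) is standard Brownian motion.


By Ito isometry: E[(int f dB)^2] = int f^2 dt
= 9^2 * 2.2300
= 81 * 2.2300 = 180.6300

180.6300


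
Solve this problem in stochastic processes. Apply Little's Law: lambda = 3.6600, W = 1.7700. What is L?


Little's Law: L = lambda * W
= 3.6600 * 1.7700
= 6.4782

6.4782


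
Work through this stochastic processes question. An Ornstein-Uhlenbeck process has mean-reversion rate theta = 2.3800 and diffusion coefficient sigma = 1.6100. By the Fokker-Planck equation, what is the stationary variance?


Stationary variance = sigma^2 / (2*theta)
= 1.6100^2 / (2*2.3800)
= 2.5921 / 4.7600
= 0.5446

0.5446


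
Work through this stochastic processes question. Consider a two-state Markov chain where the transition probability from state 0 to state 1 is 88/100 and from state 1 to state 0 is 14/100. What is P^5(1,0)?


Computing P^5 by matrix multiplication.
P = [[0.1200, 0.8800], [0.1400, 0.8600]]
After raising P to the power 5:
P^5(1,0) = 0.1373

0.1373


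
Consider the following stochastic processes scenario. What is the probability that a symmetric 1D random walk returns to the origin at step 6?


P(S(6) = 0) = C(6,3) / 4^3
= 20 / 64
= 0.3125

0.3125


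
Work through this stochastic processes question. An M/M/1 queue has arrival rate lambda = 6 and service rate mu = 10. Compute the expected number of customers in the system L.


rho = 6/10 = 0.6000
L = rho/(1-rho)
= 0.6000/0.4000
= 1.5000

1.5000


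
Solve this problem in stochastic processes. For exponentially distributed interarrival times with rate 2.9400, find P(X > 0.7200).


P(X > t) = exp(-lambda * t)
= exp(-2.9400 * 0.7200)
= exp(-2.1168) = 0.1204

0.1204


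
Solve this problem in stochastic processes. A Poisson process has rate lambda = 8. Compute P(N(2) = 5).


P(N(t)=k) = (lambda*t)^k * exp(-lambda*t) / k!
lambda*t = 16
= 16^5 * exp(-16) / 5!
= 1048576 * 1.1254e-07 / 120
= 9.8335e-04

9.8335e-04


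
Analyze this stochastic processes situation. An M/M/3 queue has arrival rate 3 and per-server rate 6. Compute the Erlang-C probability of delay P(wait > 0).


a = lambda/mu = 0.5000
rho = a/c = 0.1667
Erlang-C formula applied:
C(c,a) = 0.0152

0.0152


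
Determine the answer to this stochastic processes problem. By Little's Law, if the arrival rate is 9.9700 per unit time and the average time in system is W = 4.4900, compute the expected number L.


Little's Law: L = lambda * W
= 9.9700 * 4.4900
= 44.7653

44.7653


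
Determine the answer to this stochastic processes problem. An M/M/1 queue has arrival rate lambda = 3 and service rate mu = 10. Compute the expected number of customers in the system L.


rho = 3/10 = 0.3000
L = rho/(1-rho)
= 0.3000/0.7000
= 0.4286

0.4286


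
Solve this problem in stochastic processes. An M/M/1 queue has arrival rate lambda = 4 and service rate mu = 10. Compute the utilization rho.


rho = lambda/mu
= 4/10
= 0.4000

0.4000


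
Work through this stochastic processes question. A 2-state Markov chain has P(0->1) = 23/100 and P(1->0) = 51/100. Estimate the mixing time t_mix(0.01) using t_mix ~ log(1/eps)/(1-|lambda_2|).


lambda_2 = |1 - p01 - p10| = |1 - 0.2300 - 0.5100| = 0.2600
t_mix ~ log(1/eps)/(1 - |lambda_2|)
= log(100)/(1 - 0.2600) = 4.6052/0.7400
= 6.2232

6.2232


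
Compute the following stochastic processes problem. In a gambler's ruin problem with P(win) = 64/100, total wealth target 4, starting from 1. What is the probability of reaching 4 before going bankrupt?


Gambler's ruin formula:
r = q/p = 0.3600/0.6400 = 0.5625
P(win) = (1 - r^i)/(1 - r^N)
= (1 - 0.5625^1)/(1 - 0.5625^4)
= 0.4862

0.4862


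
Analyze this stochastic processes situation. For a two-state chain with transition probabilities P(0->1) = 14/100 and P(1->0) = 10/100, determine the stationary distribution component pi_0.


Stationary distribution: pi_0 = p10/(p01+p10), pi_1 = p01/(p01+p10)
p01 = 0.1400, p10 = 0.1000
pi_0 = 0.4167

0.4167


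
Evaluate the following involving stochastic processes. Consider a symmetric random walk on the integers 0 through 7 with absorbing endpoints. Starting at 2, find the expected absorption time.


For symmetric RW on 0,...,N with absorbing barriers, E(i) = i*(N-i)
E(2) = 2 * 5 = 10

10


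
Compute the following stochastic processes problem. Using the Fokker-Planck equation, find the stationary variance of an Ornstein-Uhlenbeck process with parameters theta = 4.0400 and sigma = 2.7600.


Stationary variance = sigma^2 / (2*theta)
= 2.7600^2 / (2*4.0400)
= 7.6176 / 8.0800
= 0.9428

0.9428


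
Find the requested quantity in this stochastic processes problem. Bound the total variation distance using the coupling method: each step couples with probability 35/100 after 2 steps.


TV distance bound <= (1-delta)^n
= (1 - 0.3500)^2
= 0.6500^2
= 0.4225

0.4225


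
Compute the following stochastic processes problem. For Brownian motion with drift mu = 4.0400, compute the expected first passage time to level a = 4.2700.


Expected first passage time = a/mu
= 4.2700/4.0400
= 1.0569

1.0569


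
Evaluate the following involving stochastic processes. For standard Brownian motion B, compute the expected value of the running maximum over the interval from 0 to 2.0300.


E(max B(s)) = sqrt(2t/pi)
= sqrt(2*2.0300/pi)
= sqrt(1.2923)
= 1.1368

1.1368


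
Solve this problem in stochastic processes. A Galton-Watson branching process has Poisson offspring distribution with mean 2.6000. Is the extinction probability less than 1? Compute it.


Since mu = 2.6000 > 1, extinction prob q < 1.
Solve s = exp(mu*(s-1)) iteratively.
q = 0.0951

0.0951


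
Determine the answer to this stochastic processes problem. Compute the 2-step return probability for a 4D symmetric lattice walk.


P(return in 2 steps) = P(reverse first step) = 1/(2d)
= 1/8
= 0.1250

0.1250


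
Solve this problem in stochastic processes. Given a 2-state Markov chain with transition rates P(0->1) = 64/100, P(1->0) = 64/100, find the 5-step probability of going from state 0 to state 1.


Computing P^5 by matrix multiplication.
P = [[0.3600, 0.6400], [0.6400, 0.3600]]
After raising P to the power 5:
P^5(0,1) = 0.5009

0.5009


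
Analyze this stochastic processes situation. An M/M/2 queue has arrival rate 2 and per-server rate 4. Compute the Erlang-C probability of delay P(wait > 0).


a = lambda/mu = 0.5000
rho = a/c = 0.2500
Erlang-C formula applied:
C(c,a) = 0.1000

0.1000


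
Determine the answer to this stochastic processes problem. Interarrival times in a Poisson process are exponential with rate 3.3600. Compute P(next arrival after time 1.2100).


P(X > t) = exp(-lambda * t)
= exp(-3.3600 * 1.2100)
= exp(-4.0656) = 0.0172

0.0172


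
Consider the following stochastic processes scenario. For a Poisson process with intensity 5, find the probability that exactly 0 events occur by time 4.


P(N(t)=k) = (lambda*t)^k * exp(-lambda*t) / k!
lambda*t = 20
= 20^0 * exp(-20) / 0!
= 1 * 2.0612e-09 / 1
= 2.0612e-09

2.0612e-09


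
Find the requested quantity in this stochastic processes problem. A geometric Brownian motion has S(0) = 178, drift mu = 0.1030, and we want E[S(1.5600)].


E[S(t)] = S(0) * exp(mu * t)
= 178 * exp(0.1030 * 1.5600)
= 178 * 1.1743
= 209.0270

209.0270


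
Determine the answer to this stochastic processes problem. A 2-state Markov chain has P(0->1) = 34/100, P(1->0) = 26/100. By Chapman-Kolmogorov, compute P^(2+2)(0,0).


P^4 = P^2 * P^2
Computing via matrix multiplication of the transition matrix.
Entry (0,0) of P^4 = 0.4478

0.4478


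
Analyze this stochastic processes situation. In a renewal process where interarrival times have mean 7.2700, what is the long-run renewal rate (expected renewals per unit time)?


Long-run renewal rate = 1/E(X)
= 1/7.2700
= 0.1376

0.1376


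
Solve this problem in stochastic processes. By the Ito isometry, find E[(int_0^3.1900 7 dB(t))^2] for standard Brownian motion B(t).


By Ito isometry: E[(int f dB)^2] = int f^2 dt
= 7^2 * 3.1900
= 49 * 3.1900 = 156.3100

156.3100
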